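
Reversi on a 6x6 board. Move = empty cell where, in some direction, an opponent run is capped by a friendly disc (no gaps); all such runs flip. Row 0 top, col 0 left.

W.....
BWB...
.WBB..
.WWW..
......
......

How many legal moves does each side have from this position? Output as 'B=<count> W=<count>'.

-- B to move --
(0,1): no bracket -> illegal
(0,2): no bracket -> illegal
(2,0): flips 1 -> legal
(2,4): no bracket -> illegal
(3,0): flips 1 -> legal
(3,4): no bracket -> illegal
(4,0): flips 1 -> legal
(4,1): flips 1 -> legal
(4,2): flips 1 -> legal
(4,3): flips 3 -> legal
(4,4): flips 1 -> legal
B mobility = 7
-- W to move --
(0,1): no bracket -> illegal
(0,2): flips 2 -> legal
(0,3): flips 1 -> legal
(1,3): flips 3 -> legal
(1,4): flips 1 -> legal
(2,0): flips 1 -> legal
(2,4): flips 2 -> legal
(3,4): no bracket -> illegal
W mobility = 6

Answer: B=7 W=6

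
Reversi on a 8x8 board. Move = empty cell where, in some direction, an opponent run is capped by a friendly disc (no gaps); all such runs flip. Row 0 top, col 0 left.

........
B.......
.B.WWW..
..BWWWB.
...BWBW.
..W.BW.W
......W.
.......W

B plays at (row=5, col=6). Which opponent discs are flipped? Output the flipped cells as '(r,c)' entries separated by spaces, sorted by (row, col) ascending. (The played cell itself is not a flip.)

Dir NW: first cell 'B' (not opp) -> no flip
Dir N: opp run (4,6) capped by B -> flip
Dir NE: first cell '.' (not opp) -> no flip
Dir W: opp run (5,5) capped by B -> flip
Dir E: opp run (5,7), next=edge -> no flip
Dir SW: first cell '.' (not opp) -> no flip
Dir S: opp run (6,6), next='.' -> no flip
Dir SE: first cell '.' (not opp) -> no flip

Answer: (4,6) (5,5)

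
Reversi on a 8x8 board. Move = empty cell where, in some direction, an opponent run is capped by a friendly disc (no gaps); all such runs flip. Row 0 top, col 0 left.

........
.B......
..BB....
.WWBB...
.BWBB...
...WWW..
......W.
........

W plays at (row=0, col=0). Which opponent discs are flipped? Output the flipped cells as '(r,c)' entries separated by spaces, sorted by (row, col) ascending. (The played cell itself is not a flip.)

Dir NW: edge -> no flip
Dir N: edge -> no flip
Dir NE: edge -> no flip
Dir W: edge -> no flip
Dir E: first cell '.' (not opp) -> no flip
Dir SW: edge -> no flip
Dir S: first cell '.' (not opp) -> no flip
Dir SE: opp run (1,1) (2,2) (3,3) (4,4) capped by W -> flip

Answer: (1,1) (2,2) (3,3) (4,4)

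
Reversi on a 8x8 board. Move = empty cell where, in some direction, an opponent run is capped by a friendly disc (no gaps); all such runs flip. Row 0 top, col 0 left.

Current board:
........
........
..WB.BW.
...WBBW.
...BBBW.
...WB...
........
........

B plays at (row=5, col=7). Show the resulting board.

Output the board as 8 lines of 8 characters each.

Place B at (5,7); scan 8 dirs for brackets.
Dir NW: opp run (4,6) capped by B -> flip
Dir N: first cell '.' (not opp) -> no flip
Dir NE: edge -> no flip
Dir W: first cell '.' (not opp) -> no flip
Dir E: edge -> no flip
Dir SW: first cell '.' (not opp) -> no flip
Dir S: first cell '.' (not opp) -> no flip
Dir SE: edge -> no flip
All flips: (4,6)

Answer: ........
........
..WB.BW.
...WBBW.
...BBBB.
...WB..B
........
........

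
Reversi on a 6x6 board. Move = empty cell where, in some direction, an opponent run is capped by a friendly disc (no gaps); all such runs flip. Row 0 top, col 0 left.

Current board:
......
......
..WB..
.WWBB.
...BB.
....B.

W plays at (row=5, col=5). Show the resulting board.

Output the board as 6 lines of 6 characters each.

Answer: ......
......
..WB..
.WWWB.
...BW.
....BW

Derivation:
Place W at (5,5); scan 8 dirs for brackets.
Dir NW: opp run (4,4) (3,3) capped by W -> flip
Dir N: first cell '.' (not opp) -> no flip
Dir NE: edge -> no flip
Dir W: opp run (5,4), next='.' -> no flip
Dir E: edge -> no flip
Dir SW: edge -> no flip
Dir S: edge -> no flip
Dir SE: edge -> no flip
All flips: (3,3) (4,4)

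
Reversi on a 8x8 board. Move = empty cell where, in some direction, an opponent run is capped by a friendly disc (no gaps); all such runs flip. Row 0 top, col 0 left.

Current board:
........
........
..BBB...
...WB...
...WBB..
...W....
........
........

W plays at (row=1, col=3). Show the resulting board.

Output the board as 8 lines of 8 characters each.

Answer: ........
...W....
..BWB...
...WB...
...WBB..
...W....
........
........

Derivation:
Place W at (1,3); scan 8 dirs for brackets.
Dir NW: first cell '.' (not opp) -> no flip
Dir N: first cell '.' (not opp) -> no flip
Dir NE: first cell '.' (not opp) -> no flip
Dir W: first cell '.' (not opp) -> no flip
Dir E: first cell '.' (not opp) -> no flip
Dir SW: opp run (2,2), next='.' -> no flip
Dir S: opp run (2,3) capped by W -> flip
Dir SE: opp run (2,4), next='.' -> no flip
All flips: (2,3)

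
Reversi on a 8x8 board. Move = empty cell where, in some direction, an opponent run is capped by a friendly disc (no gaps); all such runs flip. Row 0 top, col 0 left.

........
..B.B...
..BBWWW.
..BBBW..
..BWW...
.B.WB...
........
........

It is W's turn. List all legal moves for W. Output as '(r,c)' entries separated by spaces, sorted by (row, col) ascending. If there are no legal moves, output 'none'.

Answer: (0,3) (0,4) (1,1) (1,3) (2,1) (3,1) (4,1) (5,5) (6,0) (6,4) (6,5)

Derivation:
(0,1): no bracket -> illegal
(0,2): no bracket -> illegal
(0,3): flips 1 -> legal
(0,4): flips 1 -> legal
(0,5): no bracket -> illegal
(1,1): flips 2 -> legal
(1,3): flips 2 -> legal
(1,5): no bracket -> illegal
(2,1): flips 3 -> legal
(3,1): flips 4 -> legal
(4,0): no bracket -> illegal
(4,1): flips 1 -> legal
(4,5): no bracket -> illegal
(5,0): no bracket -> illegal
(5,2): no bracket -> illegal
(5,5): flips 1 -> legal
(6,0): flips 3 -> legal
(6,1): no bracket -> illegal
(6,2): no bracket -> illegal
(6,3): no bracket -> illegal
(6,4): flips 1 -> legal
(6,5): flips 1 -> legal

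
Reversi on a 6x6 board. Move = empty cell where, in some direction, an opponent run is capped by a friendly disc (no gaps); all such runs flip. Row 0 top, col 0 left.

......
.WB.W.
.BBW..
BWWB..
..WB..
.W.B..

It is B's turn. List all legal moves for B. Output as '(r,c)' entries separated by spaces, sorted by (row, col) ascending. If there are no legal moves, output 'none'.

Answer: (0,0) (0,1) (1,0) (1,3) (2,0) (2,4) (3,4) (4,0) (4,1) (5,2)

Derivation:
(0,0): flips 1 -> legal
(0,1): flips 1 -> legal
(0,2): no bracket -> illegal
(0,3): no bracket -> illegal
(0,4): no bracket -> illegal
(0,5): no bracket -> illegal
(1,0): flips 1 -> legal
(1,3): flips 1 -> legal
(1,5): no bracket -> illegal
(2,0): flips 2 -> legal
(2,4): flips 1 -> legal
(2,5): no bracket -> illegal
(3,4): flips 1 -> legal
(4,0): flips 1 -> legal
(4,1): flips 2 -> legal
(5,0): no bracket -> illegal
(5,2): flips 2 -> legal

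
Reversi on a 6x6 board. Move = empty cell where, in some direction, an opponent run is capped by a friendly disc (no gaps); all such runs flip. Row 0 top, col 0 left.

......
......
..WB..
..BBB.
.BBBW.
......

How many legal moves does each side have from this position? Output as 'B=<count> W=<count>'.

-- B to move --
(1,1): flips 1 -> legal
(1,2): flips 1 -> legal
(1,3): no bracket -> illegal
(2,1): flips 1 -> legal
(3,1): no bracket -> illegal
(3,5): no bracket -> illegal
(4,5): flips 1 -> legal
(5,3): no bracket -> illegal
(5,4): flips 1 -> legal
(5,5): flips 1 -> legal
B mobility = 6
-- W to move --
(1,2): no bracket -> illegal
(1,3): no bracket -> illegal
(1,4): no bracket -> illegal
(2,1): no bracket -> illegal
(2,4): flips 2 -> legal
(2,5): no bracket -> illegal
(3,0): no bracket -> illegal
(3,1): no bracket -> illegal
(3,5): no bracket -> illegal
(4,0): flips 3 -> legal
(4,5): no bracket -> illegal
(5,0): no bracket -> illegal
(5,1): no bracket -> illegal
(5,2): flips 2 -> legal
(5,3): no bracket -> illegal
(5,4): no bracket -> illegal
W mobility = 3

Answer: B=6 W=3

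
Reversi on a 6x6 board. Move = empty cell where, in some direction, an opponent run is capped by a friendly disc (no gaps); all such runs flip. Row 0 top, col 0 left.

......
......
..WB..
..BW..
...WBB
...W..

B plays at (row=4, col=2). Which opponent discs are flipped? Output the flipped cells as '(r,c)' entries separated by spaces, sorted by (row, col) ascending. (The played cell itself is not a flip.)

Dir NW: first cell '.' (not opp) -> no flip
Dir N: first cell 'B' (not opp) -> no flip
Dir NE: opp run (3,3), next='.' -> no flip
Dir W: first cell '.' (not opp) -> no flip
Dir E: opp run (4,3) capped by B -> flip
Dir SW: first cell '.' (not opp) -> no flip
Dir S: first cell '.' (not opp) -> no flip
Dir SE: opp run (5,3), next=edge -> no flip

Answer: (4,3)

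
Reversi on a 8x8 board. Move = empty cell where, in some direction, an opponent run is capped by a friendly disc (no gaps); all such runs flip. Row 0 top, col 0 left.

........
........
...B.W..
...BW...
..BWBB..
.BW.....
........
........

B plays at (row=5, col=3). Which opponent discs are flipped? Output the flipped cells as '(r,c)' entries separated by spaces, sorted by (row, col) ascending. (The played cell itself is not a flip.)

Dir NW: first cell 'B' (not opp) -> no flip
Dir N: opp run (4,3) capped by B -> flip
Dir NE: first cell 'B' (not opp) -> no flip
Dir W: opp run (5,2) capped by B -> flip
Dir E: first cell '.' (not opp) -> no flip
Dir SW: first cell '.' (not opp) -> no flip
Dir S: first cell '.' (not opp) -> no flip
Dir SE: first cell '.' (not opp) -> no flip

Answer: (4,3) (5,2)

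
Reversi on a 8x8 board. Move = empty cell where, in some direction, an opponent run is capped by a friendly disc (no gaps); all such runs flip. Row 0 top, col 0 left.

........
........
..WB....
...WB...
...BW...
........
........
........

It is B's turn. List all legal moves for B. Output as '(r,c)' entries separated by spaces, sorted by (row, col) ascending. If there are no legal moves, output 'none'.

Answer: (2,1) (3,2) (4,5) (5,4)

Derivation:
(1,1): no bracket -> illegal
(1,2): no bracket -> illegal
(1,3): no bracket -> illegal
(2,1): flips 1 -> legal
(2,4): no bracket -> illegal
(3,1): no bracket -> illegal
(3,2): flips 1 -> legal
(3,5): no bracket -> illegal
(4,2): no bracket -> illegal
(4,5): flips 1 -> legal
(5,3): no bracket -> illegal
(5,4): flips 1 -> legal
(5,5): no bracket -> illegal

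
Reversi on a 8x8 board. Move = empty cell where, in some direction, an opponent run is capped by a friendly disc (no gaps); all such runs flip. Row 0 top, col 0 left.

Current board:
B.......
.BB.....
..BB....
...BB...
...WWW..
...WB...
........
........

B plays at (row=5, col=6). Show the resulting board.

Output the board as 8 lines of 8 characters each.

Place B at (5,6); scan 8 dirs for brackets.
Dir NW: opp run (4,5) capped by B -> flip
Dir N: first cell '.' (not opp) -> no flip
Dir NE: first cell '.' (not opp) -> no flip
Dir W: first cell '.' (not opp) -> no flip
Dir E: first cell '.' (not opp) -> no flip
Dir SW: first cell '.' (not opp) -> no flip
Dir S: first cell '.' (not opp) -> no flip
Dir SE: first cell '.' (not opp) -> no flip
All flips: (4,5)

Answer: B.......
.BB.....
..BB....
...BB...
...WWB..
...WB.B.
........
........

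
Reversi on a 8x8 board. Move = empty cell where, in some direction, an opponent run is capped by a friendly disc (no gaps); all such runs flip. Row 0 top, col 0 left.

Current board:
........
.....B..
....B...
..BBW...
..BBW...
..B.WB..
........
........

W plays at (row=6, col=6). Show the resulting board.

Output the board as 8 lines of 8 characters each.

Place W at (6,6); scan 8 dirs for brackets.
Dir NW: opp run (5,5) capped by W -> flip
Dir N: first cell '.' (not opp) -> no flip
Dir NE: first cell '.' (not opp) -> no flip
Dir W: first cell '.' (not opp) -> no flip
Dir E: first cell '.' (not opp) -> no flip
Dir SW: first cell '.' (not opp) -> no flip
Dir S: first cell '.' (not opp) -> no flip
Dir SE: first cell '.' (not opp) -> no flip
All flips: (5,5)

Answer: ........
.....B..
....B...
..BBW...
..BBW...
..B.WW..
......W.
........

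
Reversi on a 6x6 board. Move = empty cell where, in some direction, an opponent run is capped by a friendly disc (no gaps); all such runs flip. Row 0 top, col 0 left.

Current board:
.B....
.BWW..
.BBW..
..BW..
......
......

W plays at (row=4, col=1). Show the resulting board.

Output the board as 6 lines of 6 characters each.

Place W at (4,1); scan 8 dirs for brackets.
Dir NW: first cell '.' (not opp) -> no flip
Dir N: first cell '.' (not opp) -> no flip
Dir NE: opp run (3,2) capped by W -> flip
Dir W: first cell '.' (not opp) -> no flip
Dir E: first cell '.' (not opp) -> no flip
Dir SW: first cell '.' (not opp) -> no flip
Dir S: first cell '.' (not opp) -> no flip
Dir SE: first cell '.' (not opp) -> no flip
All flips: (3,2)

Answer: .B....
.BWW..
.BBW..
..WW..
.W....
......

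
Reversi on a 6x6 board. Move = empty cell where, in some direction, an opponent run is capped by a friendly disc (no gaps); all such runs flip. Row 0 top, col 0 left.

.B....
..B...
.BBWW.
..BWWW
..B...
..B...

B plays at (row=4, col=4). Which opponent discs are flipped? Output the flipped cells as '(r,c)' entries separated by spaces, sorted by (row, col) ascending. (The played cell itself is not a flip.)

Answer: (3,3)

Derivation:
Dir NW: opp run (3,3) capped by B -> flip
Dir N: opp run (3,4) (2,4), next='.' -> no flip
Dir NE: opp run (3,5), next=edge -> no flip
Dir W: first cell '.' (not opp) -> no flip
Dir E: first cell '.' (not opp) -> no flip
Dir SW: first cell '.' (not opp) -> no flip
Dir S: first cell '.' (not opp) -> no flip
Dir SE: first cell '.' (not opp) -> no flip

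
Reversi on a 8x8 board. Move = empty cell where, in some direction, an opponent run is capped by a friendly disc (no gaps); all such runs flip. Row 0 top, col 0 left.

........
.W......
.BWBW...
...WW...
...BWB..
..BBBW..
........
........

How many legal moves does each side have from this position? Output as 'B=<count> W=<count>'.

Answer: B=6 W=13

Derivation:
-- B to move --
(0,0): no bracket -> illegal
(0,1): flips 1 -> legal
(0,2): no bracket -> illegal
(1,0): no bracket -> illegal
(1,2): no bracket -> illegal
(1,3): no bracket -> illegal
(1,4): flips 3 -> legal
(1,5): no bracket -> illegal
(2,0): no bracket -> illegal
(2,5): flips 2 -> legal
(3,1): no bracket -> illegal
(3,2): no bracket -> illegal
(3,5): flips 1 -> legal
(4,2): no bracket -> illegal
(4,6): no bracket -> illegal
(5,6): flips 1 -> legal
(6,4): no bracket -> illegal
(6,5): flips 1 -> legal
(6,6): no bracket -> illegal
B mobility = 6
-- W to move --
(1,0): no bracket -> illegal
(1,2): flips 1 -> legal
(1,3): flips 1 -> legal
(1,4): no bracket -> illegal
(2,0): flips 1 -> legal
(3,0): no bracket -> illegal
(3,1): flips 1 -> legal
(3,2): no bracket -> illegal
(3,5): flips 1 -> legal
(3,6): no bracket -> illegal
(4,1): no bracket -> illegal
(4,2): flips 1 -> legal
(4,6): flips 1 -> legal
(5,1): flips 3 -> legal
(5,6): flips 1 -> legal
(6,1): flips 2 -> legal
(6,2): flips 1 -> legal
(6,3): flips 2 -> legal
(6,4): flips 1 -> legal
(6,5): no bracket -> illegal
W mobility = 13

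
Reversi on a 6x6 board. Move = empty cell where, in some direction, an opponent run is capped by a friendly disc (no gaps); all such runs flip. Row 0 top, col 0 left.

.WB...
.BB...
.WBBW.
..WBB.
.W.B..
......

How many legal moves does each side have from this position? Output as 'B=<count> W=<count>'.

Answer: B=10 W=7

Derivation:
-- B to move --
(0,0): flips 1 -> legal
(1,0): flips 2 -> legal
(1,3): no bracket -> illegal
(1,4): flips 1 -> legal
(1,5): flips 1 -> legal
(2,0): flips 1 -> legal
(2,5): flips 1 -> legal
(3,0): flips 1 -> legal
(3,1): flips 2 -> legal
(3,5): no bracket -> illegal
(4,0): no bracket -> illegal
(4,2): flips 1 -> legal
(5,0): flips 2 -> legal
(5,1): no bracket -> illegal
(5,2): no bracket -> illegal
B mobility = 10
-- W to move --
(0,0): no bracket -> illegal
(0,3): flips 2 -> legal
(1,0): no bracket -> illegal
(1,3): no bracket -> illegal
(1,4): flips 1 -> legal
(2,0): no bracket -> illegal
(2,5): no bracket -> illegal
(3,1): no bracket -> illegal
(3,5): flips 2 -> legal
(4,2): flips 1 -> legal
(4,4): flips 1 -> legal
(4,5): flips 3 -> legal
(5,2): no bracket -> illegal
(5,3): no bracket -> illegal
(5,4): flips 1 -> legal
W mobility = 7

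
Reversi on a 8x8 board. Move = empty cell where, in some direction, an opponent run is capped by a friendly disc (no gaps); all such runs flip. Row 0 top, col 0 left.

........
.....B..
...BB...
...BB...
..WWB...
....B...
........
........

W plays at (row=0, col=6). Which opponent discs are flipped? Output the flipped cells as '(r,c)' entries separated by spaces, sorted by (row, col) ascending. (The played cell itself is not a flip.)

Answer: (1,5) (2,4) (3,3)

Derivation:
Dir NW: edge -> no flip
Dir N: edge -> no flip
Dir NE: edge -> no flip
Dir W: first cell '.' (not opp) -> no flip
Dir E: first cell '.' (not opp) -> no flip
Dir SW: opp run (1,5) (2,4) (3,3) capped by W -> flip
Dir S: first cell '.' (not opp) -> no flip
Dir SE: first cell '.' (not opp) -> no flip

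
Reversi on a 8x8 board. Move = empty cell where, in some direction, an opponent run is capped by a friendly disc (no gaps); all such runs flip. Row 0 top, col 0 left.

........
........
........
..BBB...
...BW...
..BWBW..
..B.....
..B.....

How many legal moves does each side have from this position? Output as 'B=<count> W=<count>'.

-- B to move --
(3,5): flips 2 -> legal
(4,2): no bracket -> illegal
(4,5): flips 1 -> legal
(4,6): no bracket -> illegal
(5,6): flips 1 -> legal
(6,3): flips 1 -> legal
(6,4): no bracket -> illegal
(6,5): no bracket -> illegal
(6,6): flips 2 -> legal
B mobility = 5
-- W to move --
(2,1): no bracket -> illegal
(2,2): flips 1 -> legal
(2,3): flips 2 -> legal
(2,4): flips 1 -> legal
(2,5): no bracket -> illegal
(3,1): no bracket -> illegal
(3,5): no bracket -> illegal
(4,1): no bracket -> illegal
(4,2): flips 1 -> legal
(4,5): no bracket -> illegal
(5,1): flips 1 -> legal
(6,1): no bracket -> illegal
(6,3): no bracket -> illegal
(6,4): flips 1 -> legal
(6,5): no bracket -> illegal
(7,1): flips 1 -> legal
(7,3): no bracket -> illegal
W mobility = 7

Answer: B=5 W=7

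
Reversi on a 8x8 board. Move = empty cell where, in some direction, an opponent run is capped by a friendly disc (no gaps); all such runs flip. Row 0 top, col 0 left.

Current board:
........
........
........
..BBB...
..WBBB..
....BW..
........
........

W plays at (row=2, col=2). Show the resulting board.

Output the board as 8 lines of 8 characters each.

Answer: ........
........
..W.....
..WWB...
..WBWB..
....BW..
........
........

Derivation:
Place W at (2,2); scan 8 dirs for brackets.
Dir NW: first cell '.' (not opp) -> no flip
Dir N: first cell '.' (not opp) -> no flip
Dir NE: first cell '.' (not opp) -> no flip
Dir W: first cell '.' (not opp) -> no flip
Dir E: first cell '.' (not opp) -> no flip
Dir SW: first cell '.' (not opp) -> no flip
Dir S: opp run (3,2) capped by W -> flip
Dir SE: opp run (3,3) (4,4) capped by W -> flip
All flips: (3,2) (3,3) (4,4)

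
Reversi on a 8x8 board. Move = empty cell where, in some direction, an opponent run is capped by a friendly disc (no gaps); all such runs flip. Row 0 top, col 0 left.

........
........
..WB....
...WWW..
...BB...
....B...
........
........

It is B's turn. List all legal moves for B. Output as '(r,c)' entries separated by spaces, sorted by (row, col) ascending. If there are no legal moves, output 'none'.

Answer: (1,1) (2,1) (2,4) (2,5) (2,6) (4,5)

Derivation:
(1,1): flips 2 -> legal
(1,2): no bracket -> illegal
(1,3): no bracket -> illegal
(2,1): flips 1 -> legal
(2,4): flips 1 -> legal
(2,5): flips 1 -> legal
(2,6): flips 1 -> legal
(3,1): no bracket -> illegal
(3,2): no bracket -> illegal
(3,6): no bracket -> illegal
(4,2): no bracket -> illegal
(4,5): flips 1 -> legal
(4,6): no bracket -> illegal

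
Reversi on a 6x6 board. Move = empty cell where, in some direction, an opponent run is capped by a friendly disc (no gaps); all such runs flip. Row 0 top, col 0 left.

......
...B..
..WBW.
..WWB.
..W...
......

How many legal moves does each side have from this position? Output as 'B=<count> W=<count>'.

-- B to move --
(1,1): no bracket -> illegal
(1,2): no bracket -> illegal
(1,4): flips 1 -> legal
(1,5): no bracket -> illegal
(2,1): flips 1 -> legal
(2,5): flips 1 -> legal
(3,1): flips 3 -> legal
(3,5): flips 1 -> legal
(4,1): flips 1 -> legal
(4,3): flips 1 -> legal
(4,4): no bracket -> illegal
(5,1): no bracket -> illegal
(5,2): no bracket -> illegal
(5,3): no bracket -> illegal
B mobility = 7
-- W to move --
(0,2): flips 1 -> legal
(0,3): flips 2 -> legal
(0,4): flips 1 -> legal
(1,2): no bracket -> illegal
(1,4): flips 1 -> legal
(2,5): no bracket -> illegal
(3,5): flips 1 -> legal
(4,3): no bracket -> illegal
(4,4): flips 1 -> legal
(4,5): no bracket -> illegal
W mobility = 6

Answer: B=7 W=6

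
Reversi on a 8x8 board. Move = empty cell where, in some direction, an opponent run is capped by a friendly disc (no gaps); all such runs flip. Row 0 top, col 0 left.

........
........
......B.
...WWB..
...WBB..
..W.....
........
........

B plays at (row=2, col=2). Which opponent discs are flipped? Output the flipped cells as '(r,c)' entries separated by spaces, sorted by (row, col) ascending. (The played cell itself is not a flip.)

Answer: (3,3)

Derivation:
Dir NW: first cell '.' (not opp) -> no flip
Dir N: first cell '.' (not opp) -> no flip
Dir NE: first cell '.' (not opp) -> no flip
Dir W: first cell '.' (not opp) -> no flip
Dir E: first cell '.' (not opp) -> no flip
Dir SW: first cell '.' (not opp) -> no flip
Dir S: first cell '.' (not opp) -> no flip
Dir SE: opp run (3,3) capped by B -> flip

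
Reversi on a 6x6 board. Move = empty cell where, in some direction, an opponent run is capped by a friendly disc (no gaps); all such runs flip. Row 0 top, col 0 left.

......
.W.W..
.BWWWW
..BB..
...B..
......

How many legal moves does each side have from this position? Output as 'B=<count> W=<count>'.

-- B to move --
(0,0): flips 2 -> legal
(0,1): flips 1 -> legal
(0,2): no bracket -> illegal
(0,3): flips 2 -> legal
(0,4): no bracket -> illegal
(1,0): no bracket -> illegal
(1,2): flips 1 -> legal
(1,4): flips 1 -> legal
(1,5): flips 1 -> legal
(2,0): no bracket -> illegal
(3,1): no bracket -> illegal
(3,4): no bracket -> illegal
(3,5): no bracket -> illegal
B mobility = 6
-- W to move --
(1,0): no bracket -> illegal
(1,2): no bracket -> illegal
(2,0): flips 1 -> legal
(3,0): no bracket -> illegal
(3,1): flips 1 -> legal
(3,4): no bracket -> illegal
(4,1): flips 1 -> legal
(4,2): flips 2 -> legal
(4,4): flips 1 -> legal
(5,2): no bracket -> illegal
(5,3): flips 2 -> legal
(5,4): no bracket -> illegal
W mobility = 6

Answer: B=6 W=6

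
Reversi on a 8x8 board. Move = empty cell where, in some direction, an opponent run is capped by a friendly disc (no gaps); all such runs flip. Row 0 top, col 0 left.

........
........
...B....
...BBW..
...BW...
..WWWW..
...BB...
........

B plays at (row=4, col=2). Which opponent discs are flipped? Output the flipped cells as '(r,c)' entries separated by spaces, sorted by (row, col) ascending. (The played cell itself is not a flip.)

Dir NW: first cell '.' (not opp) -> no flip
Dir N: first cell '.' (not opp) -> no flip
Dir NE: first cell 'B' (not opp) -> no flip
Dir W: first cell '.' (not opp) -> no flip
Dir E: first cell 'B' (not opp) -> no flip
Dir SW: first cell '.' (not opp) -> no flip
Dir S: opp run (5,2), next='.' -> no flip
Dir SE: opp run (5,3) capped by B -> flip

Answer: (5,3)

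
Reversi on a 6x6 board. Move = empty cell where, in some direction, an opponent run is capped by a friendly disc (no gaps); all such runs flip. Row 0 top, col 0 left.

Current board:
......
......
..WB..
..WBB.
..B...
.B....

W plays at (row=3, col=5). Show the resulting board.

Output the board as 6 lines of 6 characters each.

Place W at (3,5); scan 8 dirs for brackets.
Dir NW: first cell '.' (not opp) -> no flip
Dir N: first cell '.' (not opp) -> no flip
Dir NE: edge -> no flip
Dir W: opp run (3,4) (3,3) capped by W -> flip
Dir E: edge -> no flip
Dir SW: first cell '.' (not opp) -> no flip
Dir S: first cell '.' (not opp) -> no flip
Dir SE: edge -> no flip
All flips: (3,3) (3,4)

Answer: ......
......
..WB..
..WWWW
..B...
.B....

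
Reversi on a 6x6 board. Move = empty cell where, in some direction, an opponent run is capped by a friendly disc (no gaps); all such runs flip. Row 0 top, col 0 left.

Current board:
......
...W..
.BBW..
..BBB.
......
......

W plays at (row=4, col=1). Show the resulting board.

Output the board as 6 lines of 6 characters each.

Answer: ......
...W..
.BBW..
..WBB.
.W....
......

Derivation:
Place W at (4,1); scan 8 dirs for brackets.
Dir NW: first cell '.' (not opp) -> no flip
Dir N: first cell '.' (not opp) -> no flip
Dir NE: opp run (3,2) capped by W -> flip
Dir W: first cell '.' (not opp) -> no flip
Dir E: first cell '.' (not opp) -> no flip
Dir SW: first cell '.' (not opp) -> no flip
Dir S: first cell '.' (not opp) -> no flip
Dir SE: first cell '.' (not opp) -> no flip
All flips: (3,2)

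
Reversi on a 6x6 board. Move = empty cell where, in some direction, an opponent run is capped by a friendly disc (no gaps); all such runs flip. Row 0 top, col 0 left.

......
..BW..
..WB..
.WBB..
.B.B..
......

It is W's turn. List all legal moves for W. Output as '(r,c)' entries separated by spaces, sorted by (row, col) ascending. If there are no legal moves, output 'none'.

(0,1): no bracket -> illegal
(0,2): flips 1 -> legal
(0,3): no bracket -> illegal
(1,1): flips 1 -> legal
(1,4): no bracket -> illegal
(2,1): no bracket -> illegal
(2,4): flips 1 -> legal
(3,0): no bracket -> illegal
(3,4): flips 2 -> legal
(4,0): no bracket -> illegal
(4,2): flips 1 -> legal
(4,4): flips 1 -> legal
(5,0): no bracket -> illegal
(5,1): flips 1 -> legal
(5,2): no bracket -> illegal
(5,3): flips 3 -> legal
(5,4): no bracket -> illegal

Answer: (0,2) (1,1) (2,4) (3,4) (4,2) (4,4) (5,1) (5,3)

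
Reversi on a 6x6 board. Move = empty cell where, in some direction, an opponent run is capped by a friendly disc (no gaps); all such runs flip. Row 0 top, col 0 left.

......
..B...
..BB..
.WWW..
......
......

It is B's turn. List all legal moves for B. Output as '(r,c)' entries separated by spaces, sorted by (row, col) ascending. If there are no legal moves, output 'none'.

(2,0): no bracket -> illegal
(2,1): no bracket -> illegal
(2,4): no bracket -> illegal
(3,0): no bracket -> illegal
(3,4): no bracket -> illegal
(4,0): flips 1 -> legal
(4,1): flips 1 -> legal
(4,2): flips 1 -> legal
(4,3): flips 1 -> legal
(4,4): flips 1 -> legal

Answer: (4,0) (4,1) (4,2) (4,3) (4,4)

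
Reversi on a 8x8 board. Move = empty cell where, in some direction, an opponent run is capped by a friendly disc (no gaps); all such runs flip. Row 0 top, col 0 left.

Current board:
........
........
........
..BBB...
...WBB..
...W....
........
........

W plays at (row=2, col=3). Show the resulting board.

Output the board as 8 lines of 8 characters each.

Answer: ........
........
...W....
..BWB...
...WBB..
...W....
........
........

Derivation:
Place W at (2,3); scan 8 dirs for brackets.
Dir NW: first cell '.' (not opp) -> no flip
Dir N: first cell '.' (not opp) -> no flip
Dir NE: first cell '.' (not opp) -> no flip
Dir W: first cell '.' (not opp) -> no flip
Dir E: first cell '.' (not opp) -> no flip
Dir SW: opp run (3,2), next='.' -> no flip
Dir S: opp run (3,3) capped by W -> flip
Dir SE: opp run (3,4) (4,5), next='.' -> no flip
All flips: (3,3)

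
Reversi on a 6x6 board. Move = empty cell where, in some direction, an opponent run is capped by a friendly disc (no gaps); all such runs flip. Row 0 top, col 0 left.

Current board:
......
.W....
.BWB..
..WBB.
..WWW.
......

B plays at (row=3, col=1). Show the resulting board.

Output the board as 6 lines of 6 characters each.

Place B at (3,1); scan 8 dirs for brackets.
Dir NW: first cell '.' (not opp) -> no flip
Dir N: first cell 'B' (not opp) -> no flip
Dir NE: opp run (2,2), next='.' -> no flip
Dir W: first cell '.' (not opp) -> no flip
Dir E: opp run (3,2) capped by B -> flip
Dir SW: first cell '.' (not opp) -> no flip
Dir S: first cell '.' (not opp) -> no flip
Dir SE: opp run (4,2), next='.' -> no flip
All flips: (3,2)

Answer: ......
.W....
.BWB..
.BBBB.
..WWW.
......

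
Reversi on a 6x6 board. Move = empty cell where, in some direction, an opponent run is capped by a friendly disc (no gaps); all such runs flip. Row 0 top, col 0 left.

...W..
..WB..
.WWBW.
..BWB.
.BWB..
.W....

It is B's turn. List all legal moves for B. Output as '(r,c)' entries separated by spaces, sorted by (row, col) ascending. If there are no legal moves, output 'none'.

(0,1): flips 1 -> legal
(0,2): flips 2 -> legal
(0,4): no bracket -> illegal
(1,0): flips 1 -> legal
(1,1): flips 1 -> legal
(1,4): flips 1 -> legal
(1,5): no bracket -> illegal
(2,0): flips 2 -> legal
(2,5): flips 1 -> legal
(3,0): no bracket -> illegal
(3,1): flips 1 -> legal
(3,5): flips 1 -> legal
(4,0): no bracket -> illegal
(4,4): no bracket -> illegal
(5,0): no bracket -> illegal
(5,2): flips 1 -> legal
(5,3): no bracket -> illegal

Answer: (0,1) (0,2) (1,0) (1,1) (1,4) (2,0) (2,5) (3,1) (3,5) (5,2)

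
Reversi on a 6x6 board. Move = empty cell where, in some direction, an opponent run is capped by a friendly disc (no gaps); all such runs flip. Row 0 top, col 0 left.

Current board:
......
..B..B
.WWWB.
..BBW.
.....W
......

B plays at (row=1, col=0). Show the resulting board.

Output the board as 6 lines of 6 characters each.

Answer: ......
B.B..B
.BWWB.
..BBW.
.....W
......

Derivation:
Place B at (1,0); scan 8 dirs for brackets.
Dir NW: edge -> no flip
Dir N: first cell '.' (not opp) -> no flip
Dir NE: first cell '.' (not opp) -> no flip
Dir W: edge -> no flip
Dir E: first cell '.' (not opp) -> no flip
Dir SW: edge -> no flip
Dir S: first cell '.' (not opp) -> no flip
Dir SE: opp run (2,1) capped by B -> flip
All flips: (2,1)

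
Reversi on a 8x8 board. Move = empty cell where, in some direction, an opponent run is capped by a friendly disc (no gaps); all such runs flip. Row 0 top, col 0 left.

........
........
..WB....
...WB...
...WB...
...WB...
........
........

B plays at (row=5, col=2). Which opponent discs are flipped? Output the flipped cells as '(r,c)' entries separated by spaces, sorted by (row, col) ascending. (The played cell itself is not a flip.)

Dir NW: first cell '.' (not opp) -> no flip
Dir N: first cell '.' (not opp) -> no flip
Dir NE: opp run (4,3) capped by B -> flip
Dir W: first cell '.' (not opp) -> no flip
Dir E: opp run (5,3) capped by B -> flip
Dir SW: first cell '.' (not opp) -> no flip
Dir S: first cell '.' (not opp) -> no flip
Dir SE: first cell '.' (not opp) -> no flip

Answer: (4,3) (5,3)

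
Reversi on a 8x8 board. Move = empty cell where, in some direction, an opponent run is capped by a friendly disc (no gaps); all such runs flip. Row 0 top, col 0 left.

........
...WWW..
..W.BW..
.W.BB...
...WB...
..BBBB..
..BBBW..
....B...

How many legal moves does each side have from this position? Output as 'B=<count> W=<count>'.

-- B to move --
(0,2): flips 1 -> legal
(0,3): no bracket -> illegal
(0,4): flips 1 -> legal
(0,5): no bracket -> illegal
(0,6): flips 1 -> legal
(1,1): flips 1 -> legal
(1,2): no bracket -> illegal
(1,6): flips 1 -> legal
(2,0): no bracket -> illegal
(2,1): no bracket -> illegal
(2,3): no bracket -> illegal
(2,6): flips 1 -> legal
(3,0): no bracket -> illegal
(3,2): flips 1 -> legal
(3,5): no bracket -> illegal
(3,6): no bracket -> illegal
(4,0): no bracket -> illegal
(4,1): no bracket -> illegal
(4,2): flips 1 -> legal
(5,6): flips 1 -> legal
(6,6): flips 1 -> legal
(7,5): flips 1 -> legal
(7,6): flips 1 -> legal
B mobility = 12
-- W to move --
(2,3): flips 2 -> legal
(3,2): no bracket -> illegal
(3,5): flips 1 -> legal
(4,1): no bracket -> illegal
(4,2): flips 2 -> legal
(4,5): flips 2 -> legal
(4,6): no bracket -> illegal
(5,1): no bracket -> illegal
(5,6): no bracket -> illegal
(6,1): flips 4 -> legal
(6,6): flips 3 -> legal
(7,1): no bracket -> illegal
(7,2): no bracket -> illegal
(7,3): flips 2 -> legal
(7,5): no bracket -> illegal
W mobility = 7

Answer: B=12 W=7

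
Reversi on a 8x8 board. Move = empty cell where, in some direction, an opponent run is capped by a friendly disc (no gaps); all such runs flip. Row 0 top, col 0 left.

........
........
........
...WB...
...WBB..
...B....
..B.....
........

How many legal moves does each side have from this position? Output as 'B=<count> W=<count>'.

-- B to move --
(2,2): flips 1 -> legal
(2,3): flips 2 -> legal
(2,4): no bracket -> illegal
(3,2): flips 1 -> legal
(4,2): flips 1 -> legal
(5,2): flips 1 -> legal
(5,4): no bracket -> illegal
B mobility = 5
-- W to move --
(2,3): no bracket -> illegal
(2,4): no bracket -> illegal
(2,5): flips 1 -> legal
(3,5): flips 1 -> legal
(3,6): no bracket -> illegal
(4,2): no bracket -> illegal
(4,6): flips 2 -> legal
(5,1): no bracket -> illegal
(5,2): no bracket -> illegal
(5,4): no bracket -> illegal
(5,5): flips 1 -> legal
(5,6): no bracket -> illegal
(6,1): no bracket -> illegal
(6,3): flips 1 -> legal
(6,4): no bracket -> illegal
(7,1): no bracket -> illegal
(7,2): no bracket -> illegal
(7,3): no bracket -> illegal
W mobility = 5

Answer: B=5 W=5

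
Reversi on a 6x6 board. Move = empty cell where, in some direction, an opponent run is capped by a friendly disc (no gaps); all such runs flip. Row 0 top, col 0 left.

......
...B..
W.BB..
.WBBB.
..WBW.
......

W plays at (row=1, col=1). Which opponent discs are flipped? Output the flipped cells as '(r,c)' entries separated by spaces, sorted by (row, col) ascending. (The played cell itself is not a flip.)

Dir NW: first cell '.' (not opp) -> no flip
Dir N: first cell '.' (not opp) -> no flip
Dir NE: first cell '.' (not opp) -> no flip
Dir W: first cell '.' (not opp) -> no flip
Dir E: first cell '.' (not opp) -> no flip
Dir SW: first cell 'W' (not opp) -> no flip
Dir S: first cell '.' (not opp) -> no flip
Dir SE: opp run (2,2) (3,3) capped by W -> flip

Answer: (2,2) (3,3)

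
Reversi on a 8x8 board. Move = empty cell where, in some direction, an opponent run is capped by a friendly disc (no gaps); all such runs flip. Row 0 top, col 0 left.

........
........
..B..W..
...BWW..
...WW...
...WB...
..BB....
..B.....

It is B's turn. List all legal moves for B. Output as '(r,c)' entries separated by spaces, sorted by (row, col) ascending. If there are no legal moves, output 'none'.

(1,4): no bracket -> illegal
(1,5): no bracket -> illegal
(1,6): no bracket -> illegal
(2,3): no bracket -> illegal
(2,4): flips 2 -> legal
(2,6): flips 3 -> legal
(3,2): flips 1 -> legal
(3,6): flips 2 -> legal
(4,2): no bracket -> illegal
(4,5): no bracket -> illegal
(4,6): no bracket -> illegal
(5,2): flips 1 -> legal
(5,5): flips 1 -> legal
(6,4): no bracket -> illegal

Answer: (2,4) (2,6) (3,2) (3,6) (5,2) (5,5)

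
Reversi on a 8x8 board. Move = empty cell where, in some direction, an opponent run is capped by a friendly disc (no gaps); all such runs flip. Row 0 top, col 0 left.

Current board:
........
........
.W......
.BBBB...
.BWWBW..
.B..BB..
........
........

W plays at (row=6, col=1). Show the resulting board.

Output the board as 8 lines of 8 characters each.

Place W at (6,1); scan 8 dirs for brackets.
Dir NW: first cell '.' (not opp) -> no flip
Dir N: opp run (5,1) (4,1) (3,1) capped by W -> flip
Dir NE: first cell '.' (not opp) -> no flip
Dir W: first cell '.' (not opp) -> no flip
Dir E: first cell '.' (not opp) -> no flip
Dir SW: first cell '.' (not opp) -> no flip
Dir S: first cell '.' (not opp) -> no flip
Dir SE: first cell '.' (not opp) -> no flip
All flips: (3,1) (4,1) (5,1)

Answer: ........
........
.W......
.WBBB...
.WWWBW..
.W..BB..
.W......
........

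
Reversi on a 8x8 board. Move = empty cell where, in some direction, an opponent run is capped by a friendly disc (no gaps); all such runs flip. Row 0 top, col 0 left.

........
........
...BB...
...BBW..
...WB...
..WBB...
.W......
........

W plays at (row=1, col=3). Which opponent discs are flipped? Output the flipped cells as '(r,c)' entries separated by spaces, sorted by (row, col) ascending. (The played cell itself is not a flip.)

Dir NW: first cell '.' (not opp) -> no flip
Dir N: first cell '.' (not opp) -> no flip
Dir NE: first cell '.' (not opp) -> no flip
Dir W: first cell '.' (not opp) -> no flip
Dir E: first cell '.' (not opp) -> no flip
Dir SW: first cell '.' (not opp) -> no flip
Dir S: opp run (2,3) (3,3) capped by W -> flip
Dir SE: opp run (2,4) capped by W -> flip

Answer: (2,3) (2,4) (3,3)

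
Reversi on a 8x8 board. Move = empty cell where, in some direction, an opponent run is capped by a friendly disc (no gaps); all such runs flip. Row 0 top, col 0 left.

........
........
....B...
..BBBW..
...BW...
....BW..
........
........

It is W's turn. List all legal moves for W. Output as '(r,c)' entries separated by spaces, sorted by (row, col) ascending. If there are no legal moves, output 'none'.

(1,3): flips 1 -> legal
(1,4): flips 2 -> legal
(1,5): no bracket -> illegal
(2,1): no bracket -> illegal
(2,2): flips 1 -> legal
(2,3): no bracket -> illegal
(2,5): no bracket -> illegal
(3,1): flips 3 -> legal
(4,1): no bracket -> illegal
(4,2): flips 1 -> legal
(4,5): no bracket -> illegal
(5,2): no bracket -> illegal
(5,3): flips 1 -> legal
(6,3): no bracket -> illegal
(6,4): flips 1 -> legal
(6,5): no bracket -> illegal

Answer: (1,3) (1,4) (2,2) (3,1) (4,2) (5,3) (6,4)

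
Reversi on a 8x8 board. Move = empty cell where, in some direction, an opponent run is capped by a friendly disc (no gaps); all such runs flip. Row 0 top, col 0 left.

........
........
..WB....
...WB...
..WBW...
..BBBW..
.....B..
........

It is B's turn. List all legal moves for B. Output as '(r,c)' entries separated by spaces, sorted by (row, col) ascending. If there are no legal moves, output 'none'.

(1,1): no bracket -> illegal
(1,2): no bracket -> illegal
(1,3): no bracket -> illegal
(2,1): flips 1 -> legal
(2,4): no bracket -> illegal
(3,1): flips 1 -> legal
(3,2): flips 2 -> legal
(3,5): flips 1 -> legal
(4,1): flips 1 -> legal
(4,5): flips 2 -> legal
(4,6): no bracket -> illegal
(5,1): no bracket -> illegal
(5,6): flips 1 -> legal
(6,4): no bracket -> illegal
(6,6): no bracket -> illegal

Answer: (2,1) (3,1) (3,2) (3,5) (4,1) (4,5) (5,6)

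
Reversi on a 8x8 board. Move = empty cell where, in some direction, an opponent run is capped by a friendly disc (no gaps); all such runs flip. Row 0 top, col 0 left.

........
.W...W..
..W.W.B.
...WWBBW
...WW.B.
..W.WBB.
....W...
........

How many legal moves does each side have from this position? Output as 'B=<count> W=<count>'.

-- B to move --
(0,0): flips 4 -> legal
(0,1): no bracket -> illegal
(0,2): no bracket -> illegal
(0,4): flips 1 -> legal
(0,5): no bracket -> illegal
(0,6): no bracket -> illegal
(1,0): no bracket -> illegal
(1,2): no bracket -> illegal
(1,3): flips 1 -> legal
(1,4): no bracket -> illegal
(1,6): no bracket -> illegal
(2,0): no bracket -> illegal
(2,1): no bracket -> illegal
(2,3): no bracket -> illegal
(2,5): no bracket -> illegal
(2,7): no bracket -> illegal
(3,1): no bracket -> illegal
(3,2): flips 2 -> legal
(4,1): no bracket -> illegal
(4,2): no bracket -> illegal
(4,5): no bracket -> illegal
(4,7): no bracket -> illegal
(5,1): no bracket -> illegal
(5,3): flips 2 -> legal
(6,1): no bracket -> illegal
(6,2): no bracket -> illegal
(6,3): no bracket -> illegal
(6,5): no bracket -> illegal
(7,3): flips 1 -> legal
(7,4): no bracket -> illegal
(7,5): no bracket -> illegal
B mobility = 6
-- W to move --
(1,6): no bracket -> illegal
(1,7): flips 2 -> legal
(2,5): no bracket -> illegal
(2,7): no bracket -> illegal
(4,5): no bracket -> illegal
(4,7): no bracket -> illegal
(5,7): flips 4 -> legal
(6,5): no bracket -> illegal
(6,6): flips 1 -> legal
(6,7): no bracket -> illegal
W mobility = 3

Answer: B=6 W=3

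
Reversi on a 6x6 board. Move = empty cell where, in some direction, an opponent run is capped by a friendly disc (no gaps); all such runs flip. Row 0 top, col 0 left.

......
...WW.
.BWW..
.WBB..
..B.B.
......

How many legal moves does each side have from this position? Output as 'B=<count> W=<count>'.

Answer: B=8 W=8

Derivation:
-- B to move --
(0,2): no bracket -> illegal
(0,3): flips 2 -> legal
(0,4): no bracket -> illegal
(0,5): flips 2 -> legal
(1,1): flips 1 -> legal
(1,2): flips 1 -> legal
(1,5): no bracket -> illegal
(2,0): flips 1 -> legal
(2,4): flips 2 -> legal
(2,5): no bracket -> illegal
(3,0): flips 1 -> legal
(3,4): no bracket -> illegal
(4,0): no bracket -> illegal
(4,1): flips 1 -> legal
B mobility = 8
-- W to move --
(1,0): no bracket -> illegal
(1,1): flips 1 -> legal
(1,2): no bracket -> illegal
(2,0): flips 1 -> legal
(2,4): no bracket -> illegal
(3,0): no bracket -> illegal
(3,4): flips 2 -> legal
(3,5): no bracket -> illegal
(4,1): flips 1 -> legal
(4,3): flips 1 -> legal
(4,5): no bracket -> illegal
(5,1): no bracket -> illegal
(5,2): flips 2 -> legal
(5,3): flips 1 -> legal
(5,4): no bracket -> illegal
(5,5): flips 2 -> legal
W mobility = 8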